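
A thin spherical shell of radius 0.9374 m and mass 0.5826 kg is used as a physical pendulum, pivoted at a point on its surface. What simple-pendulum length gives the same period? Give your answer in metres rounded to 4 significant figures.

1.562 m

The equivalent simple-pendulum length is L_eq = I/(md), where I is about the pivot and d = 0.93740 m.
I_cm = (2/3)mR² = 0.34129 kg·m², so I = I_cm + md² = 0.34129 + 0.51194 = 0.85324 kg·m².
L_eq = 0.85324/(0.5826 × 0.93740) = 1.562 m.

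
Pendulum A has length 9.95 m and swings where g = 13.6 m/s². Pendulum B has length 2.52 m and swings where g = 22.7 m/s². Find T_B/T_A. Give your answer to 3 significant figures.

0.390

T = 2π√(L/g), so T_B/T_A = √((L_B/g_B)/(L_A/g_A)) = √((2.52/22.7)/(9.95/13.6)) = 0.390.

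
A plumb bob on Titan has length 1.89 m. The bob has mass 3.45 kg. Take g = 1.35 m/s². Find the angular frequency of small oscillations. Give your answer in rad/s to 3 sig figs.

0.845 rad/s

ω = √(g/L) = √(1.35/1.89) = 0.845 rad/s.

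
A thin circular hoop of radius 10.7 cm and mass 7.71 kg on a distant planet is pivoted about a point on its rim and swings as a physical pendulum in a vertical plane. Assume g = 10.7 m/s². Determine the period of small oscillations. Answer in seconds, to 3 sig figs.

0.889 s

I_cm = mr² = 0.08827 kg·m². The pivot is at distance d = 0.107 m from the centre of mass.
By the parallel-axis theorem, I = I_cm + md² = 0.08827 + 0.08827 = 0.1765 kg·m².
T = 2π√(I/(mgd)) = 2π√(0.1765/(7.71 × 10.7 × 0.107)) = 0.889 s.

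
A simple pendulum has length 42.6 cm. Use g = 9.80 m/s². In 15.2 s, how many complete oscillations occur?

T = 2π√(L/g) = 2π√(0.426/9.80) = 1.310 s.
Number of complete oscillations = ⌊15.2/1.310⌋ = ⌊11.60⌋ = 11.

11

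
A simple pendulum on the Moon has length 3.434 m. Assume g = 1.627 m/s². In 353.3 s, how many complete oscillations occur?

38

T = 2π√(L/g) = 2π√(3.434/1.627) = 9.1282 s.
Number of complete oscillations = ⌊353.3/9.1282⌋ = ⌊38.704⌋ = 38.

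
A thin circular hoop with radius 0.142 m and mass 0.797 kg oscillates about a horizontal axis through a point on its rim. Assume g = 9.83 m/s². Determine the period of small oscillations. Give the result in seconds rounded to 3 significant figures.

1.07 s

I_cm = mr² = 0.01607 kg·m². The pivot is at distance d = 0.142 m from the centre of mass.
By the parallel-axis theorem, I = I_cm + md² = 0.01607 + 0.01607 = 0.03214 kg·m².
T = 2π√(I/(mgd)) = 2π√(0.03214/(0.797 × 9.83 × 0.142)) = 1.07 s.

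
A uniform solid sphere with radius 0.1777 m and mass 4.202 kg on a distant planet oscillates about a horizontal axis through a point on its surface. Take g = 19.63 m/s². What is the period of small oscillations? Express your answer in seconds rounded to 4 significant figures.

I_cm = (2/5)mr² = 0.053075 kg·m². The pivot is at distance d = 0.1777 m from the centre of mass.
By the parallel-axis theorem, I = I_cm + md² = 0.053075 + 0.13269 = 0.18576 kg·m².
T = 2π√(I/(mgd)) = 2π√(0.18576/(4.202 × 19.63 × 0.1777)) = 0.7073 s.

0.7073 s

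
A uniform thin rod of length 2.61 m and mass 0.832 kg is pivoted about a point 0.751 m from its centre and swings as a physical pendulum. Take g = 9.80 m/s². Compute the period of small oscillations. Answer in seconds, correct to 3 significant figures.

2.46 s

For a physical pendulum T = 2π√(I/(mgd)), with d = 0.7510 m from pivot to centre of mass.
I_cm = mL²/12 = 0.832 × 2.61²/12 = 0.4723 kg·m²; I = I_cm + md² = 0.4723 + 0.832 × 0.7510² = 0.9416 kg·m².
T = 2π√(0.9416/(0.832 × 9.80 × 0.7510)) = 2.46 s.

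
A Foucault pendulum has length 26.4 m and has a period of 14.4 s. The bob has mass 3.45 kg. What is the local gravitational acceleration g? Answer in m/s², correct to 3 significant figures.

From T = 2π√(L/g), g = 4π²L/T² = 4π² × 26.4/14.40² = 5.03 m/s².

5.03 m/s²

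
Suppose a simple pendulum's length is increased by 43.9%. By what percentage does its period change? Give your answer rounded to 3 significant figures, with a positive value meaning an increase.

T ∝ √L, so T'/T = √(1.439) = 1.200.
Percentage change in T = (1.200 − 1) × 100% = 20.0%.

20.0%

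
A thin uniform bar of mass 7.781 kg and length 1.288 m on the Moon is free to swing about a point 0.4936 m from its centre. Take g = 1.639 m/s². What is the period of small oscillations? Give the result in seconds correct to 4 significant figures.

4.317 s

For a physical pendulum T = 2π√(I/(mgd)), with d = 0.49360 m from pivot to centre of mass.
I_cm = mL²/12 = 7.781 × 1.288²/12 = 1.0757 kg·m²; I = I_cm + md² = 1.0757 + 7.781 × 0.49360² = 2.9715 kg·m².
T = 2π√(2.9715/(7.781 × 1.639 × 0.49360)) = 4.317 s.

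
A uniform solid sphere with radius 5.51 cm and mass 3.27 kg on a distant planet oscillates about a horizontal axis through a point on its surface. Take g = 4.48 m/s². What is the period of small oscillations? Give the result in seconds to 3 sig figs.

I_cm = (2/5)mr² = 0.003971 kg·m². The pivot is at distance d = 0.0551 m from the centre of mass.
By the parallel-axis theorem, I = I_cm + md² = 0.003971 + 0.009928 = 0.01390 kg·m².
T = 2π√(I/(mgd)) = 2π√(0.01390/(3.27 × 4.48 × 0.0551)) = 0.824 s.

0.824 s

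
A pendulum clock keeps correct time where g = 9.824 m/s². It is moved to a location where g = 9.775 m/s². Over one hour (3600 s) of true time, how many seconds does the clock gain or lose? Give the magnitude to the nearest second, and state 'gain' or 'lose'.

The clock's period scales as T ∝ 1/√g, so T'/T = √(9.824/9.775) = 1.00250.
In 3600 s of true time the clock registers 3600/1.00250 = 3591.0 s, so it loses 9 s.

lose 9 s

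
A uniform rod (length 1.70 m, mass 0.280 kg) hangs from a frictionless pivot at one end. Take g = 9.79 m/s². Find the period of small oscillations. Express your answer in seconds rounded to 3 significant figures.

For a physical pendulum T = 2π√(I/(mgd)), with d = 0.8500 m from pivot to centre of mass.
I_cm = mL²/12 = 0.280 × 1.70²/12 = 0.06743 kg·m²; I = I_cm + md² = 0.06743 + 0.280 × 0.8500² = 0.2697 kg·m².
T = 2π√(0.2697/(0.280 × 9.79 × 0.8500)) = 2.14 s.

2.14 s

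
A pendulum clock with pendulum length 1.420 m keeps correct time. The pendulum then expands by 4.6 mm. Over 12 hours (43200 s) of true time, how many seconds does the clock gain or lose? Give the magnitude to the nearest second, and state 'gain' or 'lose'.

lose 70 s

T ∝ √L, so T'/T = √(1.42460/1.420) = 1.00162.
In 43200 s of true time the clock registers 43200/1.00162 = 43130.2 s, so it loses 70 s.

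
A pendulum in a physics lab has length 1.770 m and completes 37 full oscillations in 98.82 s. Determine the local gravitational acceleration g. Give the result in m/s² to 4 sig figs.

9.796 m/s²

T = 98.82/37 = 2.6708 s.
From T = 2π√(L/g), g = 4π²L/T² = 4π² × 1.770/2.6708² = 9.796 m/s².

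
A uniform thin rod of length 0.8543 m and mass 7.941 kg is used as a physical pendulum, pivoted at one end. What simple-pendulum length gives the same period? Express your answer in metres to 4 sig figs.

0.5695 m

The equivalent simple-pendulum length is L_eq = I/(md), where I is about the pivot and d = 0.42715 m.
I_cm = (1/12)mL² = 0.48296 kg·m², so I = I_cm + md² = 0.48296 + 1.4489 = 1.9319 kg·m².
L_eq = 1.9319/(7.941 × 0.42715) = 0.5695 m.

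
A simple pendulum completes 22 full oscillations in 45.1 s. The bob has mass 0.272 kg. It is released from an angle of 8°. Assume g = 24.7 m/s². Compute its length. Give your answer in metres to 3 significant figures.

T = 45.1/22 = 2.050 s.
From T = 2π√(L/g), L = gT²/(4π²) = 24.7 × 2.050²/(4π²) = 2.63 m.

2.63 m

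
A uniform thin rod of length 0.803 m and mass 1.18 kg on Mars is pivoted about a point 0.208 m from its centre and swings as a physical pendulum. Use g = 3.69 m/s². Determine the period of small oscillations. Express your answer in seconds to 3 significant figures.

2.23 s

For a physical pendulum T = 2π√(I/(mgd)), with d = 0.2080 m from pivot to centre of mass.
I_cm = mL²/12 = 1.18 × 0.803²/12 = 0.06341 kg·m²; I = I_cm + md² = 0.06341 + 1.18 × 0.2080² = 0.1145 kg·m².
T = 2π√(0.1145/(1.18 × 3.69 × 0.2080)) = 2.23 s.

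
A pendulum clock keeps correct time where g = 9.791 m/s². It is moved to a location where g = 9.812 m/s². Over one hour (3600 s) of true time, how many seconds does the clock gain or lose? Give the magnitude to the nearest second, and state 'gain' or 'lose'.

The clock's period scales as T ∝ 1/√g, so T'/T = √(9.791/9.812) = 0.998929.
In 3600 s of true time the clock registers 3600/0.998929 = 3603.9 s, so it gains 4 s.

gain 4 s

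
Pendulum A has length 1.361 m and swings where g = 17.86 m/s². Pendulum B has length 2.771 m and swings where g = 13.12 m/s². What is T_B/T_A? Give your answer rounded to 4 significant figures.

T = 2π√(L/g), so T_B/T_A = √((L_B/g_B)/(L_A/g_A)) = √((2.771/13.12)/(1.361/17.86)) = 1.665.

1.665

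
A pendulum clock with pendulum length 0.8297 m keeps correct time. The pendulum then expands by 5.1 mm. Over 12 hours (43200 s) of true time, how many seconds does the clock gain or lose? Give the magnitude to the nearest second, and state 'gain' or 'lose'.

lose 132 s

T ∝ √L, so T'/T = √(0.83480/0.8297) = 1.00307.
In 43200 s of true time the clock registers 43200/1.00307 = 43067.8 s, so it loses 132 s.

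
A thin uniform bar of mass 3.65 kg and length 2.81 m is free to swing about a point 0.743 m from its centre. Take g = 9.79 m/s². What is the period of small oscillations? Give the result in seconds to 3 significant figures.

For a physical pendulum T = 2π√(I/(mgd)), with d = 0.7430 m from pivot to centre of mass.
I_cm = mL²/12 = 3.65 × 2.81²/12 = 2.402 kg·m²; I = I_cm + md² = 2.402 + 3.65 × 0.7430² = 4.417 kg·m².
T = 2π√(4.417/(3.65 × 9.79 × 0.7430)) = 2.56 s.

2.56 s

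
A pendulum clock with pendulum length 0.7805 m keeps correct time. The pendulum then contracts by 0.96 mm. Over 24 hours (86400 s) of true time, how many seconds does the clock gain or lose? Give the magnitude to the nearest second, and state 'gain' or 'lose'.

T ∝ √L, so T'/T = √(0.77954/0.7805) = 0.999385.
In 86400 s of true time the clock registers 86400/0.999385 = 86453.2 s, so it gains 53 s.

gain 53 s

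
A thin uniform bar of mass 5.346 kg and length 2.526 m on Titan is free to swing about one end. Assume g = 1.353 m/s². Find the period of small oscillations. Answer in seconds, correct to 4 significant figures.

For a physical pendulum T = 2π√(I/(mgd)), with d = 1.2630 m from pivot to centre of mass.
I_cm = mL²/12 = 5.346 × 2.526²/12 = 2.8426 kg·m²; I = I_cm + md² = 2.8426 + 5.346 × 1.2630² = 11.370 kg·m².
T = 2π√(11.370/(5.346 × 1.353 × 1.2630)) = 7.010 s.

7.010 s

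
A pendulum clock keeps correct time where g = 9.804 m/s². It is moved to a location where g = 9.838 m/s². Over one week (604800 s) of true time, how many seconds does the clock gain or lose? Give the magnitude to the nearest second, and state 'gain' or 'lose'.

gain 1048 s

The clock's period scales as T ∝ 1/√g, so T'/T = √(9.804/9.838) = 0.998271.
In 604800 s of true time the clock registers 604800/0.998271 = 605847.8 s, so it gains 1048 s.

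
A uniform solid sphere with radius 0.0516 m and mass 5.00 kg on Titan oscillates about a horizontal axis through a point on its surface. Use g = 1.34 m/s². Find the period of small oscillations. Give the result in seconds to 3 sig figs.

I_cm = (2/5)mr² = 0.005325 kg·m². The pivot is at distance d = 0.0516 m from the centre of mass.
By the parallel-axis theorem, I = I_cm + md² = 0.005325 + 0.01331 = 0.01864 kg·m².
T = 2π√(I/(mgd)) = 2π√(0.01864/(5.00 × 1.34 × 0.0516)) = 1.46 s.

1.46 s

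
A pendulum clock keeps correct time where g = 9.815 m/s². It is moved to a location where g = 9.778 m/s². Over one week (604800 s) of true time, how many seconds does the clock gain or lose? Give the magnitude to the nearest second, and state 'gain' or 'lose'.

The clock's period scales as T ∝ 1/√g, so T'/T = √(9.815/9.778) = 1.00189.
In 604800 s of true time the clock registers 604800/1.00189 = 603659.0 s, so it loses 1141 s.

lose 1141 s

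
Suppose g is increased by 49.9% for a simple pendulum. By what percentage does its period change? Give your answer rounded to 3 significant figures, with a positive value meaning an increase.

-18.3%

T ∝ 1/√g, so T'/T = 1/√(1.499) = 0.8168.
Percentage change in T = (0.8168 − 1) × 100% = -18.3%.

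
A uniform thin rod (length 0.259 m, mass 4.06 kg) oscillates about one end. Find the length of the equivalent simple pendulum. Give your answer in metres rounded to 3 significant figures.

The equivalent simple-pendulum length is L_eq = I/(md), where I is about the pivot and d = 0.1295 m.
I_cm = (1/12)mL² = 0.02270 kg·m², so I = I_cm + md² = 0.02270 + 0.06809 = 0.09078 kg·m².
L_eq = 0.09078/(4.06 × 0.1295) = 0.173 m.

0.173 m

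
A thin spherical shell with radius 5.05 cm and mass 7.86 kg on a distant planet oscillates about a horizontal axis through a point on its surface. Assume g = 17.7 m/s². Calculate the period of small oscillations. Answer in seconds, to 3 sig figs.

I_cm = (2/3)mr² = 0.01336 kg·m². The pivot is at distance d = 0.0505 m from the centre of mass.
By the parallel-axis theorem, I = I_cm + md² = 0.01336 + 0.02004 = 0.03341 kg·m².
T = 2π√(I/(mgd)) = 2π√(0.03341/(7.86 × 17.7 × 0.0505)) = 0.433 s.

0.433 s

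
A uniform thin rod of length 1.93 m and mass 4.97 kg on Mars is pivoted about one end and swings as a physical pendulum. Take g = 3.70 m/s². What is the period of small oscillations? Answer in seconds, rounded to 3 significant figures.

For a physical pendulum T = 2π√(I/(mgd)), with d = 0.9650 m from pivot to centre of mass.
I_cm = mL²/12 = 4.97 × 1.93²/12 = 1.543 kg·m²; I = I_cm + md² = 1.543 + 4.97 × 0.9650² = 6.171 kg·m².
T = 2π√(6.171/(4.97 × 3.70 × 0.9650)) = 3.71 s.

3.71 s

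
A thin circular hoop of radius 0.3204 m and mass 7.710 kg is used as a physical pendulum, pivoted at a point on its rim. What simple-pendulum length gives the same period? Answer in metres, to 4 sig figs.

0.6408 m

The equivalent simple-pendulum length is L_eq = I/(md), where I is about the pivot and d = 0.32040 m.
I_cm = mR² = 0.79148 kg·m², so I = I_cm + md² = 0.79148 + 0.79148 = 1.5830 kg·m².
L_eq = 1.5830/(7.710 × 0.32040) = 0.6408 m.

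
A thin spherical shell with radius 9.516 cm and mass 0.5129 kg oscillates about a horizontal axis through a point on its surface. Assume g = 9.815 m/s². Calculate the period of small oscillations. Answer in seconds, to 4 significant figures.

I_cm = (2/3)mr² = 0.0030964 kg·m². The pivot is at distance d = 0.09516 m from the centre of mass.
By the parallel-axis theorem, I = I_cm + md² = 0.0030964 + 0.0046445 = 0.0077409 kg·m².
T = 2π√(I/(mgd)) = 2π√(0.0077409/(0.5129 × 9.815 × 0.09516)) = 0.7987 s.

0.7987 s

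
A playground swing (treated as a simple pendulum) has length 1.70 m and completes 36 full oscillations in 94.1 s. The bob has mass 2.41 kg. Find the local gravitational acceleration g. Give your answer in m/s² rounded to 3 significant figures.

9.82 m/s²

T = 94.1/36 = 2.614 s.
From T = 2π√(L/g), g = 4π²L/T² = 4π² × 1.70/2.614² = 9.82 m/s².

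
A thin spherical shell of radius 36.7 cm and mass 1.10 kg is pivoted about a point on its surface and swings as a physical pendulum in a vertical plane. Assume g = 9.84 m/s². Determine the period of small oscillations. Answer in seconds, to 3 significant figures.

1.57 s

I_cm = (2/3)mr² = 0.09877 kg·m². The pivot is at distance d = 0.367 m from the centre of mass.
By the parallel-axis theorem, I = I_cm + md² = 0.09877 + 0.1482 = 0.2469 kg·m².
T = 2π√(I/(mgd)) = 2π√(0.2469/(1.10 × 9.84 × 0.367)) = 1.57 s.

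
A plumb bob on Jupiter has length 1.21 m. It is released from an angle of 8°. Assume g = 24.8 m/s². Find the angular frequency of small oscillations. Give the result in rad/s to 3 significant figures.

ω = √(g/L) = √(24.8/1.21) = 4.53 rad/s.

4.53 rad/s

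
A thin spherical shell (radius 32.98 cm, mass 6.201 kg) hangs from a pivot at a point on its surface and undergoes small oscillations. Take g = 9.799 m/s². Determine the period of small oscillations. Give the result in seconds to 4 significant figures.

I_cm = (2/3)mr² = 0.44965 kg·m². The pivot is at distance d = 0.3298 m from the centre of mass.
By the parallel-axis theorem, I = I_cm + md² = 0.44965 + 0.67447 = 1.1241 kg·m².
T = 2π√(I/(mgd)) = 2π√(1.1241/(6.201 × 9.799 × 0.3298)) = 1.488 s.

1.488 s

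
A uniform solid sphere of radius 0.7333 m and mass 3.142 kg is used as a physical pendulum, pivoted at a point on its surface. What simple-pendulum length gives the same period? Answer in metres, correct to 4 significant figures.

1.027 m

The equivalent simple-pendulum length is L_eq = I/(md), where I is about the pivot and d = 0.73330 m.
I_cm = (2/5)mR² = 0.67582 kg·m², so I = I_cm + md² = 0.67582 + 1.6895 = 2.3654 kg·m².
L_eq = 2.3654/(3.142 × 0.73330) = 1.027 m.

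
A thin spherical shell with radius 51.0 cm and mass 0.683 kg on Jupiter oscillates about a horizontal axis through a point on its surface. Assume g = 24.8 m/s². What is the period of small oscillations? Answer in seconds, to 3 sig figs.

1.16 s

I_cm = (2/3)mr² = 0.1184 kg·m². The pivot is at distance d = 0.510 m from the centre of mass.
By the parallel-axis theorem, I = I_cm + md² = 0.1184 + 0.1776 = 0.2961 kg·m².
T = 2π√(I/(mgd)) = 2π√(0.2961/(0.683 × 24.8 × 0.510)) = 1.16 s.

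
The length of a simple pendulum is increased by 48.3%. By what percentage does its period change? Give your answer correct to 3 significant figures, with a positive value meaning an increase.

T ∝ √L, so T'/T = √(1.483) = 1.218.
Percentage change in T = (1.218 − 1) × 100% = 21.8%.

21.8%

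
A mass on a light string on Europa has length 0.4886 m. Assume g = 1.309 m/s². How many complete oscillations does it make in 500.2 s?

130

T = 2π√(L/g) = 2π√(0.4886/1.309) = 3.8387 s.
Number of complete oscillations = ⌊500.2/3.8387⌋ = ⌊130.30⌋ = 130.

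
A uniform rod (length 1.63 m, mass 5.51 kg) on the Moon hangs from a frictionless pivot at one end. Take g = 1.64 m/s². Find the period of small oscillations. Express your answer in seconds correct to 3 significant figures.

5.11 s

For a physical pendulum T = 2π√(I/(mgd)), with d = 0.8150 m from pivot to centre of mass.
I_cm = mL²/12 = 5.51 × 1.63²/12 = 1.220 kg·m²; I = I_cm + md² = 1.220 + 5.51 × 0.8150² = 4.880 kg·m².
T = 2π√(4.880/(5.51 × 1.64 × 0.8150)) = 5.11 s.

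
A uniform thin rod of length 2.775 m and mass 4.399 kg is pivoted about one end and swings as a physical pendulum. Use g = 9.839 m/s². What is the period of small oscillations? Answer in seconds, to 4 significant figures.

2.725 s

For a physical pendulum T = 2π√(I/(mgd)), with d = 1.3875 m from pivot to centre of mass.
I_cm = mL²/12 = 4.399 × 2.775²/12 = 2.8229 kg·m²; I = I_cm + md² = 2.8229 + 4.399 × 1.3875² = 11.292 kg·m².
T = 2π√(11.292/(4.399 × 9.839 × 1.3875)) = 2.725 s.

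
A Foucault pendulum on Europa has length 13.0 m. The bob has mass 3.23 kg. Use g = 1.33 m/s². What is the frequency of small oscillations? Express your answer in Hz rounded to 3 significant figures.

T = 2π√(L/g) = 2π√(13.0/1.33) = 19.64 s, so f = 1/T = 0.0509 Hz.

0.0509 Hz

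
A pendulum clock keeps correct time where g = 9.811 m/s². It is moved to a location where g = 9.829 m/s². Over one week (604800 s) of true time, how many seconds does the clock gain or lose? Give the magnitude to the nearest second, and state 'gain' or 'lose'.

The clock's period scales as T ∝ 1/√g, so T'/T = √(9.811/9.829) = 0.999084.
In 604800 s of true time the clock registers 604800/0.999084 = 605354.6 s, so it gains 555 s.

gain 555 s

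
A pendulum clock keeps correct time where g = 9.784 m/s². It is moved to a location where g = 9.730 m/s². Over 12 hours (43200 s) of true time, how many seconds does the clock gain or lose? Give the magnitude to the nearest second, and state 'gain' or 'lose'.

The clock's period scales as T ∝ 1/√g, so T'/T = √(9.784/9.730) = 1.00277.
In 43200 s of true time the clock registers 43200/1.00277 = 43080.6 s, so it loses 119 s.

lose 119 s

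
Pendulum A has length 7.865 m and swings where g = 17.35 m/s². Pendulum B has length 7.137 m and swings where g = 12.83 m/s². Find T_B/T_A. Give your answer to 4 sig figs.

1.108

T = 2π√(L/g), so T_B/T_A = √((L_B/g_B)/(L_A/g_A)) = √((7.137/12.83)/(7.865/17.35)) = 1.108.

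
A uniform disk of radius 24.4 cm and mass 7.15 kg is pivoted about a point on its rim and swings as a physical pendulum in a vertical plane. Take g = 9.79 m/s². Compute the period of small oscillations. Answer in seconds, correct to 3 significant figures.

I_cm = ½mr² = 0.2128 kg·m². The pivot is at distance d = 0.244 m from the centre of mass.
By the parallel-axis theorem, I = I_cm + md² = 0.2128 + 0.4257 = 0.6385 kg·m².
T = 2π√(I/(mgd)) = 2π√(0.6385/(7.15 × 9.79 × 0.244)) = 1.21 s.

1.21 s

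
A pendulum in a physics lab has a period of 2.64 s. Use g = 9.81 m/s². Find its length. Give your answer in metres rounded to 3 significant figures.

1.73 m

From T = 2π√(L/g), L = gT²/(4π²) = 9.81 × 2.640²/(4π²) = 1.73 m.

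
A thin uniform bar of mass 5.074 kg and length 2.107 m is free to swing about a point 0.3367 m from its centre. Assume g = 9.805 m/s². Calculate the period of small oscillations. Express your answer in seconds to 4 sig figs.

For a physical pendulum T = 2π√(I/(mgd)), with d = 0.33670 m from pivot to centre of mass.
I_cm = mL²/12 = 5.074 × 2.107²/12 = 1.8771 kg·m²; I = I_cm + md² = 1.8771 + 5.074 × 0.33670² = 2.4524 kg·m².
T = 2π√(2.4524/(5.074 × 9.805 × 0.33670)) = 2.404 s.

2.404 s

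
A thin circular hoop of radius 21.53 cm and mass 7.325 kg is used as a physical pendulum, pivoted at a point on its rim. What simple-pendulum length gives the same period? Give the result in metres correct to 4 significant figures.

The equivalent simple-pendulum length is L_eq = I/(md), where I is about the pivot and d = 0.21530 m.
I_cm = mR² = 0.33954 kg·m², so I = I_cm + md² = 0.33954 + 0.33954 = 0.67909 kg·m².
L_eq = 0.67909/(7.325 × 0.21530) = 0.4306 m.

0.4306 m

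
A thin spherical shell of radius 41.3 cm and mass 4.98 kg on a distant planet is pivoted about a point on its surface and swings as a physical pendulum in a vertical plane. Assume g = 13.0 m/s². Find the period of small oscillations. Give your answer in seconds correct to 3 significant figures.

1.45 s

I_cm = (2/3)mr² = 0.5663 kg·m². The pivot is at distance d = 0.413 m from the centre of mass.
By the parallel-axis theorem, I = I_cm + md² = 0.5663 + 0.8494 = 1.416 kg·m².
T = 2π√(I/(mgd)) = 2π√(1.416/(4.98 × 13.0 × 0.413)) = 1.45 s.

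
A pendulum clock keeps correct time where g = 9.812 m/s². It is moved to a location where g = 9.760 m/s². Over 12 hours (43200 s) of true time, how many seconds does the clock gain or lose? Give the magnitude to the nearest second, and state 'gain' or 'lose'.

The clock's period scales as T ∝ 1/√g, so T'/T = √(9.812/9.760) = 1.00266.
In 43200 s of true time the clock registers 43200/1.00266 = 43085.4 s, so it loses 115 s.

lose 115 s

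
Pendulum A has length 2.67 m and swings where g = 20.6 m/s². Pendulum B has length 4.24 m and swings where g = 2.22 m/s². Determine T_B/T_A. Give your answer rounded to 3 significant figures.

3.84

T = 2π√(L/g), so T_B/T_A = √((L_B/g_B)/(L_A/g_A)) = √((4.24/2.22)/(2.67/20.6)) = 3.84.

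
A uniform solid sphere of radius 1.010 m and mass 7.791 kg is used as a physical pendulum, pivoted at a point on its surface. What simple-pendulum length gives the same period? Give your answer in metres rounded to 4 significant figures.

1.414 m

The equivalent simple-pendulum length is L_eq = I/(md), where I is about the pivot and d = 1.0100 m.
I_cm = (2/5)mR² = 3.1790 kg·m², so I = I_cm + md² = 3.1790 + 7.9476 = 11.127 kg·m².
L_eq = 11.127/(7.791 × 1.0100) = 1.414 m.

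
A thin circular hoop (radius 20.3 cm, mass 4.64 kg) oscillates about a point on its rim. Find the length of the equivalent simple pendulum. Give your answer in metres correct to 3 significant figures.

The equivalent simple-pendulum length is L_eq = I/(md), where I is about the pivot and d = 0.2030 m.
I_cm = mR² = 0.1912 kg·m², so I = I_cm + md² = 0.1912 + 0.1912 = 0.3824 kg·m².
L_eq = 0.3824/(4.64 × 0.2030) = 0.406 m.

0.406 m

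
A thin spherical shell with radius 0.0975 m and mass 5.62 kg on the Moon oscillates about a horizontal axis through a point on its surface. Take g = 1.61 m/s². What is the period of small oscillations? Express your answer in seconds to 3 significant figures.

I_cm = (2/3)mr² = 0.03562 kg·m². The pivot is at distance d = 0.0975 m from the centre of mass.
By the parallel-axis theorem, I = I_cm + md² = 0.03562 + 0.05343 = 0.08904 kg·m².
T = 2π√(I/(mgd)) = 2π√(0.08904/(5.62 × 1.61 × 0.0975)) = 2.00 s.

2.00 s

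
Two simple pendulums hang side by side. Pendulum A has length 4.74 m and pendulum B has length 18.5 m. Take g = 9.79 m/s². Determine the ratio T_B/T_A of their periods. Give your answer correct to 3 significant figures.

1.98

T ∝ √L, so T_B/T_A = √(L_B/L_A) = √(18.5/4.74) = 1.98.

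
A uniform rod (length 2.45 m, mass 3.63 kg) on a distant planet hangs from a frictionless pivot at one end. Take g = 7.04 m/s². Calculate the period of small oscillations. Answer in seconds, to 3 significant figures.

3.03 s

For a physical pendulum T = 2π√(I/(mgd)), with d = 1.225 m from pivot to centre of mass.
I_cm = mL²/12 = 3.63 × 2.45²/12 = 1.816 kg·m²; I = I_cm + md² = 1.816 + 3.63 × 1.225² = 7.263 kg·m².
T = 2π√(7.263/(3.63 × 7.04 × 1.225)) = 3.03 s.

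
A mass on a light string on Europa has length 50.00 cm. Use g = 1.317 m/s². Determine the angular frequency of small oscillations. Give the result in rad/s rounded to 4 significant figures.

ω = √(g/L) = √(1.317/0.5000) = 1.623 rad/s.

1.623 rad/s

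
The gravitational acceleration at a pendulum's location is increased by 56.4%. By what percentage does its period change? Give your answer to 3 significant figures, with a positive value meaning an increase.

T ∝ 1/√g, so T'/T = 1/√(1.564) = 0.7996.
Percentage change in T = (0.7996 − 1) × 100% = -20.0%.

-20.0%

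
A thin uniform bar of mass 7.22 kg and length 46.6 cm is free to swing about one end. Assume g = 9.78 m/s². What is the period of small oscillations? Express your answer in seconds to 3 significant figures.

For a physical pendulum T = 2π√(I/(mgd)), with d = 0.2330 m from pivot to centre of mass.
I_cm = mL²/12 = 7.22 × 0.466²/12 = 0.1307 kg·m²; I = I_cm + md² = 0.1307 + 7.22 × 0.2330² = 0.5226 kg·m².
T = 2π√(0.5226/(7.22 × 9.78 × 0.2330)) = 1.12 s.

1.12 s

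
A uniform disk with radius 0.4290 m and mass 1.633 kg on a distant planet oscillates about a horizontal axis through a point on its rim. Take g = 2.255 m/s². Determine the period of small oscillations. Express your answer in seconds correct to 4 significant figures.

I_cm = ½mr² = 0.15027 kg·m². The pivot is at distance d = 0.4290 m from the centre of mass.
By the parallel-axis theorem, I = I_cm + md² = 0.15027 + 0.30054 = 0.45081 kg·m².
T = 2π√(I/(mgd)) = 2π√(0.45081/(1.633 × 2.255 × 0.4290)) = 3.356 s.

3.356 s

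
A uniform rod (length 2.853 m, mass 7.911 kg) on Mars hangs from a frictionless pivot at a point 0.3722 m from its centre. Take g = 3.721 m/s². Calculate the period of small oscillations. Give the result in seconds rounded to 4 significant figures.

For a physical pendulum T = 2π√(I/(mgd)), with d = 0.37220 m from pivot to centre of mass.
I_cm = mL²/12 = 7.911 × 2.853²/12 = 5.3660 kg·m²; I = I_cm + md² = 5.3660 + 7.911 × 0.37220² = 6.4620 kg·m².
T = 2π√(6.4620/(7.911 × 3.721 × 0.37220)) = 4.825 s.

4.825 s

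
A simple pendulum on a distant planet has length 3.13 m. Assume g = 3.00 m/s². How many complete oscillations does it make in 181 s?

28

T = 2π√(L/g) = 2π√(3.13/3.00) = 6.418 s.
Number of complete oscillations = ⌊181/6.418⌋ = ⌊28.20⌋ = 28.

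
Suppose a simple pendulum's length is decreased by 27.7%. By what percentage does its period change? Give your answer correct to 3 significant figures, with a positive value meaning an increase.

-15.0%

T ∝ √L, so T'/T = √(0.7230) = 0.8503.
Percentage change in T = (0.8503 − 1) × 100% = -15.0%.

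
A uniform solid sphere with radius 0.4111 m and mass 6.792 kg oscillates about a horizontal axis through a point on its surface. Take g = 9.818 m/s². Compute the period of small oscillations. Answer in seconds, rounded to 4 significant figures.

1.521 s

I_cm = (2/5)mr² = 0.45915 kg·m². The pivot is at distance d = 0.4111 m from the centre of mass.
By the parallel-axis theorem, I = I_cm + md² = 0.45915 + 1.1479 = 1.6070 kg·m².
T = 2π√(I/(mgd)) = 2π√(1.6070/(6.792 × 9.818 × 0.4111)) = 1.521 s.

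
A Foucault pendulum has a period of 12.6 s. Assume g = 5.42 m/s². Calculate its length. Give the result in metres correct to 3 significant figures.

From T = 2π√(L/g), L = gT²/(4π²) = 5.42 × 12.60²/(4π²) = 21.8 m.

21.8 m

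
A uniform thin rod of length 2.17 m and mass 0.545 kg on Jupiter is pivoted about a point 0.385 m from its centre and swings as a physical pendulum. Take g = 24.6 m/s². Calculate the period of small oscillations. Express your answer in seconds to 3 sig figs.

For a physical pendulum T = 2π√(I/(mgd)), with d = 0.3850 m from pivot to centre of mass.
I_cm = mL²/12 = 0.545 × 2.17²/12 = 0.2139 kg·m²; I = I_cm + md² = 0.2139 + 0.545 × 0.3850² = 0.2946 kg·m².
T = 2π√(0.2946/(0.545 × 24.6 × 0.3850)) = 1.50 s.

1.50 s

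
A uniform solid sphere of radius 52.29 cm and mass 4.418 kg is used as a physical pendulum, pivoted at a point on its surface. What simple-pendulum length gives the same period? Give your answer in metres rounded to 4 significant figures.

The equivalent simple-pendulum length is L_eq = I/(md), where I is about the pivot and d = 0.52290 m.
I_cm = (2/5)mR² = 0.48320 kg·m², so I = I_cm + md² = 0.48320 + 1.2080 = 1.6912 kg·m².
L_eq = 1.6912/(4.418 × 0.52290) = 0.7321 m.

0.7321 m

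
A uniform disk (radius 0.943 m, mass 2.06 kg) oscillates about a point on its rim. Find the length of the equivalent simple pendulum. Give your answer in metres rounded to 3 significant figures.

The equivalent simple-pendulum length is L_eq = I/(md), where I is about the pivot and d = 0.9430 m.
I_cm = ½mR² = 0.9159 kg·m², so I = I_cm + md² = 0.9159 + 1.832 = 2.748 kg·m².
L_eq = 2.748/(2.06 × 0.9430) = 1.41 m.

1.41 m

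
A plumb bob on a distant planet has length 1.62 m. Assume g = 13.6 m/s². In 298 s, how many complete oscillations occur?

137

T = 2π√(L/g) = 2π√(1.62/13.6) = 2.169 s.
Number of complete oscillations = ⌊298/2.169⌋ = ⌊137.4⌋ = 137.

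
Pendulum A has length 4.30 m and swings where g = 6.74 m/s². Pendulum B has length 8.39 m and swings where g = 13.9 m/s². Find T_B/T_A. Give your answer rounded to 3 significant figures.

T = 2π√(L/g), so T_B/T_A = √((L_B/g_B)/(L_A/g_A)) = √((8.39/13.9)/(4.30/6.74)) = 0.973.

0.973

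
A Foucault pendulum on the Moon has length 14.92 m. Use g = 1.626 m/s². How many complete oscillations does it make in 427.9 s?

22

T = 2π√(L/g) = 2π√(14.92/1.626) = 19.033 s.
Number of complete oscillations = ⌊427.9/19.033⌋ = ⌊22.482⌋ = 22.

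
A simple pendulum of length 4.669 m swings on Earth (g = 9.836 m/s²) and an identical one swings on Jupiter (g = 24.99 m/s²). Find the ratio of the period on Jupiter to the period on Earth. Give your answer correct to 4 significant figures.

0.6274

T ∝ 1/√g, so T₂/T₁ = √(g₁/g₂) = √(9.836/24.99) = 0.6274.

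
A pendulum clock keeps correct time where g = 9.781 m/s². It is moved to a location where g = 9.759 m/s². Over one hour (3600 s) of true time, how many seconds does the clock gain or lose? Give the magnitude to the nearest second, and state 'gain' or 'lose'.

The clock's period scales as T ∝ 1/√g, so T'/T = √(9.781/9.759) = 1.00113.
In 3600 s of true time the clock registers 3600/1.00113 = 3595.9 s, so it loses 4 s.

lose 4 s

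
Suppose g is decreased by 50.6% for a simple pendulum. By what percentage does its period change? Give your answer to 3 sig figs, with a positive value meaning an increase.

T ∝ 1/√g, so T'/T = 1/√(0.4940) = 1.423.
Percentage change in T = (1.423 − 1) × 100% = 42.3%.

42.3%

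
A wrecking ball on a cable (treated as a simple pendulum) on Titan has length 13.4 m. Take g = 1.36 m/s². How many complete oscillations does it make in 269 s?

13

T = 2π√(L/g) = 2π√(13.4/1.36) = 19.72 s.
Number of complete oscillations = ⌊269/19.72⌋ = ⌊13.64⌋ = 13.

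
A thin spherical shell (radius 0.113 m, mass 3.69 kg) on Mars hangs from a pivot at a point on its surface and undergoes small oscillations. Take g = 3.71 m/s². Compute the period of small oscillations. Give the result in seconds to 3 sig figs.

I_cm = (2/3)mr² = 0.03141 kg·m². The pivot is at distance d = 0.113 m from the centre of mass.
By the parallel-axis theorem, I = I_cm + md² = 0.03141 + 0.04712 = 0.07853 kg·m².
T = 2π√(I/(mgd)) = 2π√(0.07853/(3.69 × 3.71 × 0.113)) = 1.42 s.

1.42 s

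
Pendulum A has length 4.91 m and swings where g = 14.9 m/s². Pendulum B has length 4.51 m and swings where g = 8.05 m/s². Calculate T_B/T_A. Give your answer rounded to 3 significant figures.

T = 2π√(L/g), so T_B/T_A = √((L_B/g_B)/(L_A/g_A)) = √((4.51/8.05)/(4.91/14.9)) = 1.30.

1.30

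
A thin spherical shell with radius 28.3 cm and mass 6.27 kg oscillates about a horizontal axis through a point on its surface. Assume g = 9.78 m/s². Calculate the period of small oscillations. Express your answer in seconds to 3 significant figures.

I_cm = (2/3)mr² = 0.3348 kg·m². The pivot is at distance d = 0.283 m from the centre of mass.
By the parallel-axis theorem, I = I_cm + md² = 0.3348 + 0.5022 = 0.8369 kg·m².
T = 2π√(I/(mgd)) = 2π√(0.8369/(6.27 × 9.78 × 0.283)) = 1.38 s.

1.38 s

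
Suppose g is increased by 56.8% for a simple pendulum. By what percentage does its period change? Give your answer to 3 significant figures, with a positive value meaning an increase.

T ∝ 1/√g, so T'/T = 1/√(1.568) = 0.7986.
Percentage change in T = (0.7986 − 1) × 100% = -20.1%.

-20.1%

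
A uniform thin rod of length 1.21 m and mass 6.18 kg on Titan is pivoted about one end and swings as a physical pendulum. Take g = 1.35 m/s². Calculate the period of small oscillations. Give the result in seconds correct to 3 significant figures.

4.86 s

For a physical pendulum T = 2π√(I/(mgd)), with d = 0.6050 m from pivot to centre of mass.
I_cm = mL²/12 = 6.18 × 1.21²/12 = 0.7540 kg·m²; I = I_cm + md² = 0.7540 + 6.18 × 0.6050² = 3.016 kg·m².
T = 2π√(3.016/(6.18 × 1.35 × 0.6050)) = 4.86 s.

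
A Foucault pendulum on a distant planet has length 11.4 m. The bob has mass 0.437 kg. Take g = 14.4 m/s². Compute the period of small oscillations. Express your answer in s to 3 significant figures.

5.59 s

T = 2π√(L/g) = 2π√(11.4/14.4) = 2π × 0.8898 = 5.59 s.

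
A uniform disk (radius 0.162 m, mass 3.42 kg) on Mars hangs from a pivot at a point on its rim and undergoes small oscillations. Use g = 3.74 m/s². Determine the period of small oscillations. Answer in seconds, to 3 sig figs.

1.60 s

I_cm = ½mr² = 0.04488 kg·m². The pivot is at distance d = 0.162 m from the centre of mass.
By the parallel-axis theorem, I = I_cm + md² = 0.04488 + 0.08975 = 0.1346 kg·m².
T = 2π√(I/(mgd)) = 2π√(0.1346/(3.42 × 3.74 × 0.162)) = 1.60 s.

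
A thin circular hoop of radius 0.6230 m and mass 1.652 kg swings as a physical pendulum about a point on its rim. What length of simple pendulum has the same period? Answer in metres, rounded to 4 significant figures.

The equivalent simple-pendulum length is L_eq = I/(md), where I is about the pivot and d = 0.62300 m.
I_cm = mR² = 0.64119 kg·m², so I = I_cm + md² = 0.64119 + 0.64119 = 1.2824 kg·m².
L_eq = 1.2824/(1.652 × 0.62300) = 1.246 m.

1.246 m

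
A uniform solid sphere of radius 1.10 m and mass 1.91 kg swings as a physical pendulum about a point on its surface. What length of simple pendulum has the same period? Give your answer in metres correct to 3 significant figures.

1.54 m

The equivalent simple-pendulum length is L_eq = I/(md), where I is about the pivot and d = 1.100 m.
I_cm = (2/5)mR² = 0.9244 kg·m², so I = I_cm + md² = 0.9244 + 2.311 = 3.236 kg·m².
L_eq = 3.236/(1.91 × 1.100) = 1.54 m.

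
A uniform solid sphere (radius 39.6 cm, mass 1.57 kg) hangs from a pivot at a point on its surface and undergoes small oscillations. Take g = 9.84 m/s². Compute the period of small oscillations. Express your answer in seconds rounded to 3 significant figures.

1.49 s

I_cm = (2/5)mr² = 0.09848 kg·m². The pivot is at distance d = 0.396 m from the centre of mass.
By the parallel-axis theorem, I = I_cm + md² = 0.09848 + 0.2462 = 0.3447 kg·m².
T = 2π√(I/(mgd)) = 2π√(0.3447/(1.57 × 9.84 × 0.396)) = 1.49 s.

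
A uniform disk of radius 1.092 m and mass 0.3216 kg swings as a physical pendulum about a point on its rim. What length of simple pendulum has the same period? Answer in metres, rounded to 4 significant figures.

1.638 m

The equivalent simple-pendulum length is L_eq = I/(md), where I is about the pivot and d = 1.0920 m.
I_cm = ½mR² = 0.19175 kg·m², so I = I_cm + md² = 0.19175 + 0.38350 = 0.57524 kg·m².
L_eq = 0.57524/(0.3216 × 1.0920) = 1.638 m.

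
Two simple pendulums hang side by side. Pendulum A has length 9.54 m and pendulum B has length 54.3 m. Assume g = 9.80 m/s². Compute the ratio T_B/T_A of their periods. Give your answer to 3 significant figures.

T ∝ √L, so T_B/T_A = √(L_B/L_A) = √(54.3/9.54) = 2.39.

2.39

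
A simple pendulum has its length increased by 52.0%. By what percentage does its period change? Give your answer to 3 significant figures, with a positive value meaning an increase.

T ∝ √L, so T'/T = √(1.520) = 1.233.
Percentage change in T = (1.233 − 1) × 100% = 23.3%.

23.3%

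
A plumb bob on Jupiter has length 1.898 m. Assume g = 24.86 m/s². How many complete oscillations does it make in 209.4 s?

120

T = 2π√(L/g) = 2π√(1.898/24.86) = 1.7361 s.
Number of complete oscillations = ⌊209.4/1.7361⌋ = ⌊120.61⌋ = 120.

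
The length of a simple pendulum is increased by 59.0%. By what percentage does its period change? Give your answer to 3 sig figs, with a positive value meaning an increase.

T ∝ √L, so T'/T = √(1.590) = 1.261.
Percentage change in T = (1.261 − 1) × 100% = 26.1%.

26.1%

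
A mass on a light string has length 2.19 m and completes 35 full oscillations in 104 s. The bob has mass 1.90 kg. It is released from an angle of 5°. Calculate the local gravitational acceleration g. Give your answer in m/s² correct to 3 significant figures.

9.79 m/s²

T = 104/35 = 2.971 s.
From T = 2π√(L/g), g = 4π²L/T² = 4π² × 2.19/2.971² = 9.79 m/s².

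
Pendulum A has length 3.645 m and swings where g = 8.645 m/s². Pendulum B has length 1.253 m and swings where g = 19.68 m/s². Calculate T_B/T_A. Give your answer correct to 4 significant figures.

T = 2π√(L/g), so T_B/T_A = √((L_B/g_B)/(L_A/g_A)) = √((1.253/19.68)/(3.645/8.645)) = 0.3886.

0.3886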